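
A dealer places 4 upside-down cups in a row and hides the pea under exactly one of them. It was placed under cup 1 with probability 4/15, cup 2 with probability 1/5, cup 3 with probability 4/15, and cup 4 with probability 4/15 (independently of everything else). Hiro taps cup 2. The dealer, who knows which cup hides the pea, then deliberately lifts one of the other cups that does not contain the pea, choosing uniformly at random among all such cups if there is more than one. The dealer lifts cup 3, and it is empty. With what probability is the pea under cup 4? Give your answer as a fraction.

Apply Bayes' rule, conditioning on where the pea actually is.
If it is under either of cups 1 and 4 (prior 4/15 each): the dealer has 2 equally likely choices, so probability 1/2; weight (4/15)·(1/2) = 2/15 each.
If it is under cup 2 (prior 1/5): the dealer has 3 equally likely choices, so probability 1/3; weight (1/5)·(1/3) = 1/15.
If it is under cup 3 (prior 4/15): the dealer opened cup 3, so this case is ruled out; weight (4/15)·0 = 0.
The weights sum to 1/3.
So P(the pea under cup 4 | the dealer opened cup 3) = (2/15) / (1/3) = 2/5.

2/5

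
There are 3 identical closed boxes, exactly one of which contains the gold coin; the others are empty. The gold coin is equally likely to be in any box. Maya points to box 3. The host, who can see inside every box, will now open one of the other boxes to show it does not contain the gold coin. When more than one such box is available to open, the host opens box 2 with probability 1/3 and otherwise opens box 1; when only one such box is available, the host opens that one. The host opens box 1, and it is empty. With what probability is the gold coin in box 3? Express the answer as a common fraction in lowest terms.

Apply Bayes' rule, conditioning on where the gold coin actually is.
If it is in box 1 (prior 1/3): the host opened box 1, so this case is ruled out; weight (1/3)·0 = 0.
If it is in box 2 (prior 1/3): only box 1 is available, probability 1; weight (1/3)·1 = 1/3.
If it is in box 3 (prior 1/3): box 2 is available but not opened, probability 2/3; weight (1/3)·(2/3) = 2/9.
The weights sum to 5/9.
So P(the gold coin in box 3 | the host opened box 1) = (2/9) / (5/9) = 2/5.

2/5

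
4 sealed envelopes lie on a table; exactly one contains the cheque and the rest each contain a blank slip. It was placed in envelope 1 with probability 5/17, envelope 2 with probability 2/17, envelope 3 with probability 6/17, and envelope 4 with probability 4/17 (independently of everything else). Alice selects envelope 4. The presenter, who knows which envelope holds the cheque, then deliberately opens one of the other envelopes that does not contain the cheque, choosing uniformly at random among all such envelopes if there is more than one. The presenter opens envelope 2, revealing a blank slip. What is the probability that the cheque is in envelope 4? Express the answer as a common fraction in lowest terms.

Apply Bayes' rule, conditioning on where the cheque actually is.
If it is in envelope 1 (prior 5/17): the presenter has 2 equally likely choices, so probability 1/2; weight (5/17)·(1/2) = 5/34.
If it is in envelope 2 (prior 2/17): the presenter opened envelope 2, so this case is ruled out; weight (2/17)·0 = 0.
If it is in envelope 3 (prior 6/17): the presenter has 2 equally likely choices, so probability 1/2; weight (6/17)·(1/2) = 3/17.
If it is in envelope 4 (prior 4/17): the presenter has 3 equally likely choices, so probability 1/3; weight (4/17)·(1/3) = 4/51.
The weights sum to 41/102.
So P(the cheque in envelope 4 | the presenter opened envelope 2) = (4/51) / (41/102) = 8/41.

8/41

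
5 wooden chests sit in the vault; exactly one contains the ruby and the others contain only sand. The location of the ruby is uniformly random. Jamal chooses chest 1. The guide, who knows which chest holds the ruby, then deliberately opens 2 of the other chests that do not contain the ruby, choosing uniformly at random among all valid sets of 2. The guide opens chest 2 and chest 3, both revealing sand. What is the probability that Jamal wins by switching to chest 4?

2/5

Condition on the true location of the ruby.
If it is in chest 1 (prior 1/5): the guide has 6 equally likely choices, so probability 1/6; weight (1/5)·(1/6) = 1/30.
If it is in either of chests 2 and 3 (prior 1/5 each): that chest was opened and seen not to hold the prize — ruled out; weight (1/5)·0 = 0 each.
If it is in either of chests 4 and 5 (prior 1/5 each): the guide has 3 equally likely choices, so probability 1/3; weight (1/5)·(1/3) = 1/15 each.
The weights sum to 1/6.
So P(the ruby in chest 4 | the guide opened chest 2 and chest 3) = (1/15) / (1/6) = 2/5.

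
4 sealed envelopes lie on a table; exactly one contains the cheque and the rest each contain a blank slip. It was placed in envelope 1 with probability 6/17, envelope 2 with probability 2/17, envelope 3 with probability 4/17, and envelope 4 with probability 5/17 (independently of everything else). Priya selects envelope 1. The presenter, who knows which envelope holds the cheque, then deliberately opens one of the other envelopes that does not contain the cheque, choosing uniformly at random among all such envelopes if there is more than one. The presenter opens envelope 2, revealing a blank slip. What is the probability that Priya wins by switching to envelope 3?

4/13

Condition on the true location of the cheque.
If it is in envelope 1 (prior 6/17): the presenter has 3 equally likely choices, so probability 1/3; weight (6/17)·(1/3) = 2/17.
If it is in envelope 2 (prior 2/17): the presenter opened envelope 2, so this case is ruled out; weight (2/17)·0 = 0.
If it is in envelope 3 (prior 4/17): the presenter has 2 equally likely choices, so probability 1/2; weight (4/17)·(1/2) = 2/17.
If it is in envelope 4 (prior 5/17): the presenter has 2 equally likely choices, so probability 1/2; weight (5/17)·(1/2) = 5/34.
The weights sum to 13/34.
So P(the cheque in envelope 3 | the presenter opened envelope 2) = (2/17) / (13/34) = 4/13.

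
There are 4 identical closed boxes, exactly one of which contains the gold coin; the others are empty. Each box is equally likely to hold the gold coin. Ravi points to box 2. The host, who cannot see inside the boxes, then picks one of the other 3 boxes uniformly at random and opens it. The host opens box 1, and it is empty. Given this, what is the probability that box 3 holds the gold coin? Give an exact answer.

1/3

Apply Bayes' rule, conditioning on where the gold coin actually is.
If it is in box 1 (prior 1/4): the host opened box 1, so this case is ruled out; weight (1/4)·0 = 0.
If it is in any of boxes 2, 3, and 4 (prior 1/4 each): the host picks box 1 with probability 1/3 regardless, and it is not the prize; weight (1/4)·(1/3) = 1/12 each.
The weights sum to 1/4.
So P(the gold coin in box 3 | the host opened box 1) = (1/12) / (1/4) = 1/3.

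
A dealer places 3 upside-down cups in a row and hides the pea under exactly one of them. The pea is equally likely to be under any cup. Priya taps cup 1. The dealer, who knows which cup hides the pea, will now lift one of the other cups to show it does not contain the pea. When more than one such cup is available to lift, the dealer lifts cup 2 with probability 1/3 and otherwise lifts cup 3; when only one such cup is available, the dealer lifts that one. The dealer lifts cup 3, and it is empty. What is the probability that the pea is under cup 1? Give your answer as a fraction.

Condition on the true location of the pea.
If it is under cup 1 (prior 1/3): cup 2 is available but not opened, probability 2/3; weight (1/3)·(2/3) = 2/9.
If it is under cup 2 (prior 1/3): only cup 3 is available, probability 1; weight (1/3)·1 = 1/3.
If it is under cup 3 (prior 1/3): the dealer opened cup 3, so this case is ruled out; weight (1/3)·0 = 0.
The weights sum to 5/9.
So P(the pea under cup 1 | the dealer opened cup 3) = (2/9) / (5/9) = 2/5.

2/5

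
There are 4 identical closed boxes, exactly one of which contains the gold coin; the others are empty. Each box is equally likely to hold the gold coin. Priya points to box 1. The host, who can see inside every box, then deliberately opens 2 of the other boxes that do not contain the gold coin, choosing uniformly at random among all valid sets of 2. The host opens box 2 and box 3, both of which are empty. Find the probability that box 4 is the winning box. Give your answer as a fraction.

Condition on the true location of the gold coin.
If it is in box 1 (prior 1/4): the host has 3 equally likely choices, so probability 1/3; weight (1/4)·(1/3) = 1/12.
If it is in either of boxes 2 and 3 (prior 1/4 each): that box was opened and seen not to hold the prize — ruled out; weight (1/4)·0 = 0 each.
If it is in box 4 (prior 1/4): the host has no choice, probability 1; weight (1/4)·1 = 1/4.
The weights sum to 1/3.
So P(the gold coin in box 4 | the host opened box 2 and box 3) = (1/4) / (1/3) = 3/4.

3/4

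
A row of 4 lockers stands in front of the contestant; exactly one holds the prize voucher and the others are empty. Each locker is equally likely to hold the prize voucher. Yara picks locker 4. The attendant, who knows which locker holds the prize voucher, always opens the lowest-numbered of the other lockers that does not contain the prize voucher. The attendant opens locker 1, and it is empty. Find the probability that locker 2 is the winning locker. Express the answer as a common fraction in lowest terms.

Consider each possible location of the prize voucher in turn.
If it is in locker 1 (prior 1/4): the attendant opened locker 1, so this case is ruled out; weight (1/4)·0 = 0.
If it is in any of lockers 2, 3, and 4 (prior 1/4 each): locker 1 is the lowest-numbered option available, probability 1; weight (1/4)·1 = 1/4 each.
The weights sum to 3/4.
So P(the prize voucher in locker 2 | the attendant opened locker 1) = (1/4) / (3/4) = 1/3.

1/3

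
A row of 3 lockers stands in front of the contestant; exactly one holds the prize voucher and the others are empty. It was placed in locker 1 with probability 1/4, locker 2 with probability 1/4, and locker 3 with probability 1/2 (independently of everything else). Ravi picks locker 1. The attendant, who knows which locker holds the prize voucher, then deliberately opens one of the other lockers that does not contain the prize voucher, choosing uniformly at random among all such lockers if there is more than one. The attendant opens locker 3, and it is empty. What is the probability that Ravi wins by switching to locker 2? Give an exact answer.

2/3

Condition on the true location of the prize voucher.
If it is in locker 1 (prior 1/4): the attendant has 2 equally likely choices, so probability 1/2; weight (1/4)·(1/2) = 1/8.
If it is in locker 2 (prior 1/4): the attendant has no choice, probability 1; weight (1/4)·1 = 1/4.
If it is in locker 3 (prior 1/2): the attendant opened locker 3, so this case is ruled out; weight (1/2)·0 = 0.
The weights sum to 3/8.
So P(the prize voucher in locker 2 | the attendant opened locker 3) = (1/4) / (3/8) = 2/3.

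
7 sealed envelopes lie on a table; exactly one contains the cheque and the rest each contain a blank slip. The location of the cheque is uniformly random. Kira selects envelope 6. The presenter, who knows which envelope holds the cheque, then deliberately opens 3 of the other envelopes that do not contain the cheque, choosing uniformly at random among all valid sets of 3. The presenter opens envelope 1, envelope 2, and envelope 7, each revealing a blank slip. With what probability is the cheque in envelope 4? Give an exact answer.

2/7

Condition on the true location of the cheque.
If it is in any of envelopes 1, 2, and 7 (prior 1/7 each): that envelope was opened and seen not to hold the prize — ruled out; weight (1/7)·0 = 0 each.
If it is in any of envelopes 3, 4, and 5 (prior 1/7 each): the presenter has 10 equally likely choices, so probability 1/10; weight (1/7)·(1/10) = 1/70 each.
If it is in envelope 6 (prior 1/7): the presenter has 20 equally likely choices, so probability 1/20; weight (1/7)·(1/20) = 1/140.
The weights sum to 1/20.
So P(the cheque in envelope 4 | the presenter opened envelope 1, envelope 2, and envelope 7) = (1/70) / (1/20) = 2/7.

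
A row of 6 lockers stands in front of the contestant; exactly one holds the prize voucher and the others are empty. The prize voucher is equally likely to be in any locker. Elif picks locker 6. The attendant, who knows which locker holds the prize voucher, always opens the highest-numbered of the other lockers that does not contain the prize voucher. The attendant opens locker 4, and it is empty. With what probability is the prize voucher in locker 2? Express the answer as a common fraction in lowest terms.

0

Consider each possible location of the prize voucher in turn.
If it is in any of lockers 1, 2, 3, and 6 (prior 1/6 each): the attendant would have opened locker 5 instead, probability 0; weight (1/6)·0 = 0 each.
If it is in locker 4 (prior 1/6): the attendant opened locker 4, so this case is ruled out; weight (1/6)·0 = 0.
If it is in locker 5 (prior 1/6): locker 4 is the highest-numbered option available, probability 1; weight (1/6)·1 = 1/6.
The weights sum to 1/6.
So P(the prize voucher in locker 2 | the attendant opened locker 4) = 0 / (1/6) = 0.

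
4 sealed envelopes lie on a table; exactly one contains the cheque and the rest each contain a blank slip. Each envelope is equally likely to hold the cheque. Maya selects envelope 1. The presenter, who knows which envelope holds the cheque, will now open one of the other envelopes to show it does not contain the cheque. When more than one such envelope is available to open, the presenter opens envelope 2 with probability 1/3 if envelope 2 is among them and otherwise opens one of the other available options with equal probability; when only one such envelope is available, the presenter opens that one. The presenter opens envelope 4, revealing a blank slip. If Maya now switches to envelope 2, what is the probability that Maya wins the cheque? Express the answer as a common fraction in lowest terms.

Consider each possible location of the cheque in turn.
If it is in envelope 1 (prior 1/4): envelope 2 is available but not opened; envelope 4 gets probability (1 − 1/3)/2 = 1/3; weight (1/4)·(1/3) = 1/12.
If it is in envelope 2 (prior 1/4): envelope 2 holds the prize so is unavailable; the presenter chooses uniformly among the 2 others, probability 1/2; weight (1/4)·(1/2) = 1/8.
If it is in envelope 3 (prior 1/4): envelope 2 is available but not opened, probability 2/3; weight (1/4)·(2/3) = 1/6.
If it is in envelope 4 (prior 1/4): the presenter opened envelope 4, so this case is ruled out; weight (1/4)·0 = 0.
The weights sum to 3/8.
So P(the cheque in envelope 2 | the presenter opened envelope 4) = (1/8) / (3/8) = 1/3.

1/3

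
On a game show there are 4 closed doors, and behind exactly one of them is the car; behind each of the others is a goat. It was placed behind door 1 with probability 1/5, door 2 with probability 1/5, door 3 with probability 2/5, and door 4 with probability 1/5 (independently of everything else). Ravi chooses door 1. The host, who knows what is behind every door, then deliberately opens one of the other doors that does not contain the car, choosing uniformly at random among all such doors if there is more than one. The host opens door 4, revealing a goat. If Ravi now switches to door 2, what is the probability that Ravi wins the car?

Condition on the true location of the car.
If it is behind door 1 (prior 1/5): the host has 3 equally likely choices, so probability 1/3; weight (1/5)·(1/3) = 1/15.
If it is behind door 2 (prior 1/5): the host has 2 equally likely choices, so probability 1/2; weight (1/5)·(1/2) = 1/10.
If it is behind door 3 (prior 2/5): the host has 2 equally likely choices, so probability 1/2; weight (2/5)·(1/2) = 1/5.
If it is behind door 4 (prior 1/5): the host opened door 4, so this case is ruled out; weight (1/5)·0 = 0.
The weights sum to 11/30.
So P(the car behind door 2 | the host opened door 4) = (1/10) / (11/30) = 3/11.

3/11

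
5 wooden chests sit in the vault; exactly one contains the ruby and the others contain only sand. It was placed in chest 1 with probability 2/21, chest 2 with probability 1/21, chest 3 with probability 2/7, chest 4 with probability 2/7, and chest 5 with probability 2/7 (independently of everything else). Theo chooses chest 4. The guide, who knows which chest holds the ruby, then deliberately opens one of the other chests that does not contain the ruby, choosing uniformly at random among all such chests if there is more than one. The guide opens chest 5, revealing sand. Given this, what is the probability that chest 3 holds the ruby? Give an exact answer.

4/9

Condition on the true location of the ruby.
If it is in chest 1 (prior 2/21): the guide has 3 equally likely choices, so probability 1/3; weight (2/21)·(1/3) = 2/63.
If it is in chest 2 (prior 1/21): the guide has 3 equally likely choices, so probability 1/3; weight (1/21)·(1/3) = 1/63.
If it is in chest 3 (prior 2/7): the guide has 3 equally likely choices, so probability 1/3; weight (2/7)·(1/3) = 2/21.
If it is in chest 4 (prior 2/7): the guide has 4 equally likely choices, so probability 1/4; weight (2/7)·(1/4) = 1/14.
If it is in chest 5 (prior 2/7): the guide opened chest 5, so this case is ruled out; weight (2/7)·0 = 0.
The weights sum to 3/14.
So P(the ruby in chest 3 | the guide opened chest 5) = (2/21) / (3/14) = 4/9.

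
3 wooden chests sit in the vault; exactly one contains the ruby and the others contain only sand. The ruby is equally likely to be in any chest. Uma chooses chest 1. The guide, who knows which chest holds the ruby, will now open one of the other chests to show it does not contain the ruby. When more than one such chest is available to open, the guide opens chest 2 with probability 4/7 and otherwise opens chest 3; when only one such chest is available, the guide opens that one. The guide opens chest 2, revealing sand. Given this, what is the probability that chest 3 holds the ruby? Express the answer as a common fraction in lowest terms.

7/11

Condition on the true location of the ruby.
If it is in chest 1 (prior 1/3): chest 2 is available, opened with probability 4/7; weight (1/3)·(4/7) = 4/21.
If it is in chest 2 (prior 1/3): the guide opened chest 2, so this case is ruled out; weight (1/3)·0 = 0.
If it is in chest 3 (prior 1/3): only chest 2 is available, probability 1; weight (1/3)·1 = 1/3.
The weights sum to 11/21.
So P(the ruby in chest 3 | the guide opened chest 2) = (1/3) / (11/21) = 7/11.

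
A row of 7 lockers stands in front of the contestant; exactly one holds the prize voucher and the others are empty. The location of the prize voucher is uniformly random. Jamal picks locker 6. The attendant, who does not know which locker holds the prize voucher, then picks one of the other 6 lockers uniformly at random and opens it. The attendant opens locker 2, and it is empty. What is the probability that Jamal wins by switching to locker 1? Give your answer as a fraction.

1/6

Apply Bayes' rule, conditioning on where the prize voucher actually is.
If it is in any of lockers 1, 3, 4, 5, 6, and 7 (prior 1/7 each): the attendant picks locker 2 with probability 1/6 regardless, and it is not the prize; weight (1/7)·(1/6) = 1/42 each.
If it is in locker 2 (prior 1/7): the attendant opened locker 2, so this case is ruled out; weight (1/7)·0 = 0.
The weights sum to 1/7.
So P(the prize voucher in locker 1 | the attendant opened locker 2) = (1/42) / (1/7) = 1/6.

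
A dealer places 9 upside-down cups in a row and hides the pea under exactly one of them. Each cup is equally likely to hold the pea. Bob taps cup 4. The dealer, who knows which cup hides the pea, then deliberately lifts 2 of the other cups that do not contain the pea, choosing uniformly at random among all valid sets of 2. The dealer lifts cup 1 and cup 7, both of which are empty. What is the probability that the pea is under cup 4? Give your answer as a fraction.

Apply Bayes' rule, conditioning on where the pea actually is.
If it is under either of cups 1 and 7 (prior 1/9 each): that cup was opened and seen not to hold the prize — ruled out; weight (1/9)·0 = 0 each.
If it is under any of cups 2, 3, 5, 6, 8, and 9 (prior 1/9 each): the dealer has 21 equally likely choices, so probability 1/21; weight (1/9)·(1/21) = 1/189 each.
If it is under cup 4 (prior 1/9): the dealer has 28 equally likely choices, so probability 1/28; weight (1/9)·(1/28) = 1/252.
The weights sum to 1/28.
So P(the pea under cup 4 | the dealer opened cup 1 and cup 7) = (1/252) / (1/28) = 1/9.

1/9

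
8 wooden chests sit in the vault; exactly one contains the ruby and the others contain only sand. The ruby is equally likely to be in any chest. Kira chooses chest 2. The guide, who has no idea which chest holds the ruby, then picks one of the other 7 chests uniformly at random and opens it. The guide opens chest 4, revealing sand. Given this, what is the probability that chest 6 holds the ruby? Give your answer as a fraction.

1/7

Condition on the true location of the ruby.
If it is in any of chests 1, 2, 3, 5, 6, 7, and 8 (prior 1/8 each): the guide picks chest 4 with probability 1/7 regardless, and it is not the prize; weight (1/8)·(1/7) = 1/56 each.
If it is in chest 4 (prior 1/8): the guide opened chest 4, so this case is ruled out; weight (1/8)·0 = 0.
The weights sum to 1/8.
So P(the ruby in chest 6 | the guide opened chest 4) = (1/56) / (1/8) = 1/7.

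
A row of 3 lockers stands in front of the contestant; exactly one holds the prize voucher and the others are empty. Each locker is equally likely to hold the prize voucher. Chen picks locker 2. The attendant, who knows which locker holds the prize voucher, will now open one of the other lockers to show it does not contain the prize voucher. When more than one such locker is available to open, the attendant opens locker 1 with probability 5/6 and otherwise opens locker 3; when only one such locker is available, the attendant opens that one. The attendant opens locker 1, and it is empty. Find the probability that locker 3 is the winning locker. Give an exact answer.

Apply Bayes' rule, conditioning on where the prize voucher actually is.
If it is in locker 1 (prior 1/3): the attendant opened locker 1, so this case is ruled out; weight (1/3)·0 = 0.
If it is in locker 2 (prior 1/3): locker 1 is available, opened with probability 5/6; weight (1/3)·(5/6) = 5/18.
If it is in locker 3 (prior 1/3): only locker 1 is available, probability 1; weight (1/3)·1 = 1/3.
The weights sum to 11/18.
So P(the prize voucher in locker 3 | the attendant opened locker 1) = (1/3) / (11/18) = 6/11.

6/11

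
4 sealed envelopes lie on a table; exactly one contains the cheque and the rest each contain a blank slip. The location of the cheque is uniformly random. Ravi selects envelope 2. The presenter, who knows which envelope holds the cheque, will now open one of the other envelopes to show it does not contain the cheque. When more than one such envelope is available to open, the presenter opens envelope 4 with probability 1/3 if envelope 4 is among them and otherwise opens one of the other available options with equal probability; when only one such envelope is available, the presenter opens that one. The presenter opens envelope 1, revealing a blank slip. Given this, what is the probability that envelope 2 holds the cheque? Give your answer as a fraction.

2/9

Condition on the true location of the cheque.
If it is in envelope 1 (prior 1/4): the presenter opened envelope 1, so this case is ruled out; weight (1/4)·0 = 0.
If it is in envelope 2 (prior 1/4): envelope 4 is available but not opened; envelope 1 gets probability (1 − 1/3)/2 = 1/3; weight (1/4)·(1/3) = 1/12.
If it is in envelope 3 (prior 1/4): envelope 4 is available but not opened, probability 2/3; weight (1/4)·(2/3) = 1/6.
If it is in envelope 4 (prior 1/4): envelope 4 holds the prize so is unavailable; the presenter chooses uniformly among the 2 others, probability 1/2; weight (1/4)·(1/2) = 1/8.
The weights sum to 3/8.
So P(the cheque in envelope 2 | the presenter opened envelope 1) = (1/12) / (3/8) = 2/9.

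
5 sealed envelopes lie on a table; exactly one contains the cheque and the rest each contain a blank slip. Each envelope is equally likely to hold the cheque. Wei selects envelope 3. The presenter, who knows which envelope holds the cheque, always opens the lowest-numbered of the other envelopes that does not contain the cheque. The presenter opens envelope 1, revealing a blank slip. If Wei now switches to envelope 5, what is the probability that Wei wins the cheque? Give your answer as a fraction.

Condition on the true location of the cheque.
If it is in envelope 1 (prior 1/5): the presenter opened envelope 1, so this case is ruled out; weight (1/5)·0 = 0.
If it is in any of envelopes 2, 3, 4, and 5 (prior 1/5 each): envelope 1 is the lowest-numbered option available, probability 1; weight (1/5)·1 = 1/5 each.
The weights sum to 4/5.
So P(the cheque in envelope 5 | the presenter opened envelope 1) = (1/5) / (4/5) = 1/4.

1/4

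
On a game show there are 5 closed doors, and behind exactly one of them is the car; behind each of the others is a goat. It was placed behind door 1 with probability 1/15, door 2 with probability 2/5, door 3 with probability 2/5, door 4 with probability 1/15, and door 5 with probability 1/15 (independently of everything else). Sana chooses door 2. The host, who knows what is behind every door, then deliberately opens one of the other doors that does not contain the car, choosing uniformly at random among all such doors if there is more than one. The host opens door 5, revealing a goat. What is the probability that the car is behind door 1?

Apply Bayes' rule, conditioning on where the car actually is.
If it is behind either of doors 1 and 4 (prior 1/15 each): the host has 3 equally likely choices, so probability 1/3; weight (1/15)·(1/3) = 1/45 each.
If it is behind door 2 (prior 2/5): the host has 4 equally likely choices, so probability 1/4; weight (2/5)·(1/4) = 1/10.
If it is behind door 3 (prior 2/5): the host has 3 equally likely choices, so probability 1/3; weight (2/5)·(1/3) = 2/15.
If it is behind door 5 (prior 1/15): the host opened door 5, so this case is ruled out; weight (1/15)·0 = 0.
The weights sum to 5/18.
So P(the car behind door 1 | the host opened door 5) = (1/45) / (5/18) = 2/25.

2/25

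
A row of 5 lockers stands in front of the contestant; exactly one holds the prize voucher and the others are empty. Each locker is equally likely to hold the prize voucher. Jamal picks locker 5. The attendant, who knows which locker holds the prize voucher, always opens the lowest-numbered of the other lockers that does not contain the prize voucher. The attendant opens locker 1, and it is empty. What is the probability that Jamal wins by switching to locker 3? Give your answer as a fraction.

Consider each possible location of the prize voucher in turn.
If it is in locker 1 (prior 1/5): the attendant opened locker 1, so this case is ruled out; weight (1/5)·0 = 0.
If it is in any of lockers 2, 3, 4, and 5 (prior 1/5 each): locker 1 is the lowest-numbered option available, probability 1; weight (1/5)·1 = 1/5 each.
The weights sum to 4/5.
So P(the prize voucher in locker 3 | the attendant opened locker 1) = (1/5) / (4/5) = 1/4.

1/4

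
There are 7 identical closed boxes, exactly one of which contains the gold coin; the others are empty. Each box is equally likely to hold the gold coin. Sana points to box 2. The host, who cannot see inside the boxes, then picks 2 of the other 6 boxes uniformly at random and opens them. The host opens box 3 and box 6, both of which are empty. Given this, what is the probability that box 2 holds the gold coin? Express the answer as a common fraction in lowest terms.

Apply Bayes' rule, conditioning on where the gold coin actually is.
If it is in any of boxes 1, 2, 4, 5, and 7 (prior 1/7 each): the host picks exactly this set with probability 1/15 regardless, and none is the prize; weight (1/7)·(1/15) = 1/105 each.
If it is in either of boxes 3 and 6 (prior 1/7 each): that box was opened and seen not to hold the prize — ruled out; weight (1/7)·0 = 0 each.
The weights sum to 1/21.
So P(the gold coin in box 2 | the host opened box 3 and box 6) = (1/105) / (1/21) = 1/5.

1/5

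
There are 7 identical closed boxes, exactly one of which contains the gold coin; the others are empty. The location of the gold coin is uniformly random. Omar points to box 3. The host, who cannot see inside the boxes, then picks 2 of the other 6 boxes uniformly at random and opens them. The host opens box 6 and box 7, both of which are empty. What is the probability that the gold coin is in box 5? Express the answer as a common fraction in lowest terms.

Consider each possible location of the gold coin in turn.
If it is in any of boxes 1, 2, 3, 4, and 5 (prior 1/7 each): the host picks exactly this set with probability 1/15 regardless, and none is the prize; weight (1/7)·(1/15) = 1/105 each.
If it is in either of boxes 6 and 7 (prior 1/7 each): that box was opened and seen not to hold the prize — ruled out; weight (1/7)·0 = 0 each.
The weights sum to 1/21.
So P(the gold coin in box 5 | the host opened box 6 and box 7) = (1/105) / (1/21) = 1/5.

1/5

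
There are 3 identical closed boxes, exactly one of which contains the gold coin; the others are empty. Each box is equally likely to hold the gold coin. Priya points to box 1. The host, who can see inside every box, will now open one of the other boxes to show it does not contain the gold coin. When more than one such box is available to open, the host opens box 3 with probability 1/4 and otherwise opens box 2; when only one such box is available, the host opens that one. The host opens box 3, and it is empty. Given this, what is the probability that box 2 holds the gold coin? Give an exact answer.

4/5

Condition on the true location of the gold coin.
If it is in box 1 (prior 1/3): box 3 is available, opened with probability 1/4; weight (1/3)·(1/4) = 1/12.
If it is in box 2 (prior 1/3): only box 3 is available, probability 1; weight (1/3)·1 = 1/3.
If it is in box 3 (prior 1/3): the host opened box 3, so this case is ruled out; weight (1/3)·0 = 0.
The weights sum to 5/12.
So P(the gold coin in box 2 | the host opened box 3) = (1/3) / (5/12) = 4/5.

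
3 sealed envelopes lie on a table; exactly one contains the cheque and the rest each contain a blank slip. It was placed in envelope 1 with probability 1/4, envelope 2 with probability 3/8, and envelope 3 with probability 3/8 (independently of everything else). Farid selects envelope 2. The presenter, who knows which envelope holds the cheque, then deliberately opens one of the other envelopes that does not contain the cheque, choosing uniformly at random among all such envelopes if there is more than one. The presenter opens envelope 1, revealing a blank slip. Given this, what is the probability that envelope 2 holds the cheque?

1/3

Consider each possible location of the cheque in turn.
If it is in envelope 1 (prior 1/4): the presenter opened envelope 1, so this case is ruled out; weight (1/4)·0 = 0.
If it is in envelope 2 (prior 3/8): the presenter has 2 equally likely choices, so probability 1/2; weight (3/8)·(1/2) = 3/16.
If it is in envelope 3 (prior 3/8): the presenter has no choice, probability 1; weight (3/8)·1 = 3/8.
The weights sum to 9/16.
So P(the cheque in envelope 2 | the presenter opened envelope 1) = (3/16) / (9/16) = 1/3.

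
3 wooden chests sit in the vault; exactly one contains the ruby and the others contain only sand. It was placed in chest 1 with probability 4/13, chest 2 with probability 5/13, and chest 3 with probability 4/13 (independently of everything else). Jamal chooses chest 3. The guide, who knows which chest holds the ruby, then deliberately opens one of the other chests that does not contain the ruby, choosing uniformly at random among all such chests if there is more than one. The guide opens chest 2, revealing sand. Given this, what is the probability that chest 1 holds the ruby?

Condition on the true location of the ruby.
If it is in chest 1 (prior 4/13): the guide has no choice, probability 1; weight (4/13)·1 = 4/13.
If it is in chest 2 (prior 5/13): the guide opened chest 2, so this case is ruled out; weight (5/13)·0 = 0.
If it is in chest 3 (prior 4/13): the guide has 2 equally likely choices, so probability 1/2; weight (4/13)·(1/2) = 2/13.
The weights sum to 6/13.
So P(the ruby in chest 1 | the guide opened chest 2) = (4/13) / (6/13) = 2/3.

2/3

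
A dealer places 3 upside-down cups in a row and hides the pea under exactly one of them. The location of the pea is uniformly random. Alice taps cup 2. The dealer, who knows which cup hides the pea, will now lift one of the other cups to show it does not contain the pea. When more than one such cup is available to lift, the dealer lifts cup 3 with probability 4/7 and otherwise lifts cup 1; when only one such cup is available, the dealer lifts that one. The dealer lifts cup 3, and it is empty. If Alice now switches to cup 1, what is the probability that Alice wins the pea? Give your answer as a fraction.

Condition on the true location of the pea.
If it is under cup 1 (prior 1/3): only cup 3 is available, probability 1; weight (1/3)·1 = 1/3.
If it is under cup 2 (prior 1/3): cup 3 is available, opened with probability 4/7; weight (1/3)·(4/7) = 4/21.
If it is under cup 3 (prior 1/3): the dealer opened cup 3, so this case is ruled out; weight (1/3)·0 = 0.
The weights sum to 11/21.
So P(the pea under cup 1 | the dealer opened cup 3) = (1/3) / (11/21) = 7/11.

7/11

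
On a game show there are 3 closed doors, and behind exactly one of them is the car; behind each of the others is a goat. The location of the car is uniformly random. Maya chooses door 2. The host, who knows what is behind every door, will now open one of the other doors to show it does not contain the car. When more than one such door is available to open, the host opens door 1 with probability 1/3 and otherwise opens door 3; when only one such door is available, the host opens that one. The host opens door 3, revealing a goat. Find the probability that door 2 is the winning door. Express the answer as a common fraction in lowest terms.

2/5

Condition on the true location of the car.
If it is behind door 1 (prior 1/3): only door 3 is available, probability 1; weight (1/3)·1 = 1/3.
If it is behind door 2 (prior 1/3): door 1 is available but not opened, probability 2/3; weight (1/3)·(2/3) = 2/9.
If it is behind door 3 (prior 1/3): the host opened door 3, so this case is ruled out; weight (1/3)·0 = 0.
The weights sum to 5/9.
So P(the car behind door 2 | the host opened door 3) = (2/9) / (5/9) = 2/5.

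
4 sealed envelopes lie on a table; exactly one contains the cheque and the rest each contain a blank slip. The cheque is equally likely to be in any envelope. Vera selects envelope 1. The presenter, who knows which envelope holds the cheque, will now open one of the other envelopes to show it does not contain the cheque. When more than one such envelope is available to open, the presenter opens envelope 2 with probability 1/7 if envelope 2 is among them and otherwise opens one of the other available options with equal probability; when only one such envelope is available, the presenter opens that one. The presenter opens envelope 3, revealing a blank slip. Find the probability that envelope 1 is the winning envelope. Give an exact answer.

Consider each possible location of the cheque in turn.
If it is in envelope 1 (prior 1/4): envelope 2 is available but not opened; envelope 3 gets probability (1 − 1/7)/2 = 3/7; weight (1/4)·(3/7) = 3/28.
If it is in envelope 2 (prior 1/4): envelope 2 holds the prize so is unavailable; the presenter chooses uniformly among the 2 others, probability 1/2; weight (1/4)·(1/2) = 1/8.
If it is in envelope 3 (prior 1/4): the presenter opened envelope 3, so this case is ruled out; weight (1/4)·0 = 0.
If it is in envelope 4 (prior 1/4): envelope 2 is available but not opened, probability 6/7; weight (1/4)·(6/7) = 3/14.
The weights sum to 25/56.
So P(the cheque in envelope 1 | the presenter opened envelope 3) = (3/28) / (25/56) = 6/25.

6/25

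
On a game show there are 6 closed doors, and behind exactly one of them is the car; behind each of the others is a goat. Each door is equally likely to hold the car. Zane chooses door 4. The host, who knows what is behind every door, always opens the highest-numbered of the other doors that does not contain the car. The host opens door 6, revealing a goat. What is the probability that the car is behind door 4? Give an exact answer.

1/5

Consider each possible location of the car in turn.
If it is behind any of doors 1, 2, 3, 4, and 5 (prior 1/6 each): door 6 is the highest-numbered option available, probability 1; weight (1/6)·1 = 1/6 each.
If it is behind door 6 (prior 1/6): the host opened door 6, so this case is ruled out; weight (1/6)·0 = 0.
The weights sum to 5/6.
So P(the car behind door 4 | the host opened door 6) = (1/6) / (5/6) = 1/5.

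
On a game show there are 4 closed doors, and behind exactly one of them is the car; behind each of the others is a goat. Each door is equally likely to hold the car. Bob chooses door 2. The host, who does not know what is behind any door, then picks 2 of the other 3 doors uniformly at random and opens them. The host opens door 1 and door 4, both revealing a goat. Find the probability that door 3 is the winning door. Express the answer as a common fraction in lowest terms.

1/2

Because the host chose which doors to open without knowing where the car is, the choice is independent of the prize location. Learning that none of the 2 opened doors holds the car simply rules out those 2 locations and leaves the remaining 2 doors still equally likely by symmetry.
So P(the car behind door 3) = 1/2.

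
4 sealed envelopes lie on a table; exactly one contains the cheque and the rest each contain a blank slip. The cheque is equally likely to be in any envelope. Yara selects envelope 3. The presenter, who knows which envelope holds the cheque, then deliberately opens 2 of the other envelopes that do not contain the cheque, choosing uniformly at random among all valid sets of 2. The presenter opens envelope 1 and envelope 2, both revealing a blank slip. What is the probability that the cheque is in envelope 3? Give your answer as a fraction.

Consider each possible location of the cheque in turn.
If it is in either of envelopes 1 and 2 (prior 1/4 each): that envelope was opened and seen not to hold the prize — ruled out; weight (1/4)·0 = 0 each.
If it is in envelope 3 (prior 1/4): the presenter has 3 equally likely choices, so probability 1/3; weight (1/4)·(1/3) = 1/12.
If it is in envelope 4 (prior 1/4): the presenter has no choice, probability 1; weight (1/4)·1 = 1/4.
The weights sum to 1/3.
So P(the cheque in envelope 3 | the presenter opened envelope 1 and envelope 2) = (1/12) / (1/3) = 1/4.

1/4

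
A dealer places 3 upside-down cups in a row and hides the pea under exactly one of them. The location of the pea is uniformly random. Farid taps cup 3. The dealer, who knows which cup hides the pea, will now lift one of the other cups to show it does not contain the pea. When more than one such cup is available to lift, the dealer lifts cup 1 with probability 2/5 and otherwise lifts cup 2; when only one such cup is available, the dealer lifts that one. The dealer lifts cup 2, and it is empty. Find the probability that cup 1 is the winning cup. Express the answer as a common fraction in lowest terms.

5/8

Condition on the true location of the pea.
If it is under cup 1 (prior 1/3): only cup 2 is available, probability 1; weight (1/3)·1 = 1/3.
If it is under cup 2 (prior 1/3): the dealer opened cup 2, so this case is ruled out; weight (1/3)·0 = 0.
If it is under cup 3 (prior 1/3): cup 1 is available but not opened, probability 3/5; weight (1/3)·(3/5) = 1/5.
The weights sum to 8/15.
So P(the pea under cup 1 | the dealer opened cup 2) = (1/3) / (8/15) = 5/8.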